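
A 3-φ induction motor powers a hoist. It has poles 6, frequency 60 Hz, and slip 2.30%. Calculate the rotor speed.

1172 rpm

n_s = 120f/p = 120×60/6 = 1200 rpm
n = n_s(1 − s) = 1200 × (1 − 0.023) = 1172 rpm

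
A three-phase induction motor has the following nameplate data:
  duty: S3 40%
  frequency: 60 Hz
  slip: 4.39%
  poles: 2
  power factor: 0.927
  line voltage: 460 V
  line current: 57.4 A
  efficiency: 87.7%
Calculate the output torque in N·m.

103 N·m

P_in = √3·V·I·cosφ = 1.732 × 460 × 57.4 × 0.927 = 42393 W
P_out = η·P_in = 0.877 × 42393 = 37179 W
n_s = 120×60/2 = 3600 rpm; n = 3600×(1−0.0439) = 3442 rpm
ω = 2π×3442/60 = 360.4 rad/s
τ = P_out/ω = 37179/360.4 = 103 N·m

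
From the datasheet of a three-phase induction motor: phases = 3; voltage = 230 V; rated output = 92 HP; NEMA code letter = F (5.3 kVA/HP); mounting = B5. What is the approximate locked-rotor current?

1220 A

S_LR = 5.3 × 92 = 487.6 kVA
I_LR = S_LR/(√3·V_L) = 487600/(1.732×230) = 1220 A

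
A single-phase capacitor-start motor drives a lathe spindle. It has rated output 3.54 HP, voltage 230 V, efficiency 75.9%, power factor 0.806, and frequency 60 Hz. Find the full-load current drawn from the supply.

18.8 A

P_out = 3.54 × 746 = 2641 W
P_in = P_out / η = 2641 / 0.759 = 3480 W
I = P_in / (V·cosφ) = 3480 / (230 × 0.806) = 18.8 A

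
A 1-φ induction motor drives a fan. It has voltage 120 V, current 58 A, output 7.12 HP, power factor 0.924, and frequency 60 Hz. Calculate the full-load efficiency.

82.6 %

P_out = 7.12 × 746 = 5312 W
P_in = V·I·cosφ = 120 × 58 × 0.924 = 6431 W
η = P_out / P_in = 5312 / 6431 = 0.826 = 82.6%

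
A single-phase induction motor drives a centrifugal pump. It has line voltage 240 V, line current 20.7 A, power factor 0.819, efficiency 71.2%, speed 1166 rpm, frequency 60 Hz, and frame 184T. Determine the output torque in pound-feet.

17.5 lb·ft

P_in = V·I·cosφ = 240 × 20.7 × 0.819 = 4069 W
P_out = η·P_in = 0.712 × 4069 = 2897 W
n = 1166 rpm
ω = 2π×1166/60 = 122.1 rad/s
τ = P_out/ω = 2897/122.1 = 23.73 N·m
In lb·ft: 23.73/1.356 = 17.5 lb·ft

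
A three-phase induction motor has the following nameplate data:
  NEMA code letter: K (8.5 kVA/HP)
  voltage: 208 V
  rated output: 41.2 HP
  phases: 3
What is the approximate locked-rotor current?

S_LR = 8.5 × 41.2 = 350.2 kVA
I_LR = S_LR/(√3·V_L) = 350200/(1.732×208) = 972 A

972 A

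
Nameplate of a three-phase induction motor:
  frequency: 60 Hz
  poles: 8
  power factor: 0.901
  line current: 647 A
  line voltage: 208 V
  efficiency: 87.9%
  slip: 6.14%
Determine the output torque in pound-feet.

1540 lb·ft

P_in = √3·V·I·cosφ = 1.732 × 208 × 647 × 0.901 = 210010 W
P_out = η·P_in = 0.879 × 210010 = 184599 W
n_s = 120×60/8 = 900 rpm; n = 900×(1−0.0614) = 845 rpm
ω = 2π×845/60 = 88.49 rad/s
τ = P_out/ω = 184599/88.49 = 2086 N·m
In lb·ft: 2086/1.356 = 1540 lb·ft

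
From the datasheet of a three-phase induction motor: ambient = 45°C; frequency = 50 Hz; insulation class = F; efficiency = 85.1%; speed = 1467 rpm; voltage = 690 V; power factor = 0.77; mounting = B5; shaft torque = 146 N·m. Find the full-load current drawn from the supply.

28.6 A

ω = 2π×1467/60 = 153.6 rad/s; P_out = τω = 146 × 153.6 = 22426 W
P_in = P_out / η = 22426 / 0.851 = 26353 W
I_L = P_in / (√3·V_L·cosφ) = 26353 / (1.732 × 690 × 0.77) = 28.6 A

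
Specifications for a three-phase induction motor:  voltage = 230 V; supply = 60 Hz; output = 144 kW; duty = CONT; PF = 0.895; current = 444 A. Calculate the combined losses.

P_in = √3·V·I·cosφ = 1.732×230×444×0.895 = 158300 W
P_out = 144000 W
Losses = P_in − P_out = 158300 − 144000 = 14300 W

14.3 kW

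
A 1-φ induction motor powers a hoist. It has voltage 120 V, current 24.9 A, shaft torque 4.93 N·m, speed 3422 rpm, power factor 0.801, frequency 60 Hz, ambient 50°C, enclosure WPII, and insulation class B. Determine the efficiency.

73.8 %

ω = 2π × 3422/60 = 358.4 rad/s; P_out = τω = 4.93 × 358.4 = 1767 W
P_in = V·I·cosφ = 120 × 24.9 × 0.801 = 2393 W
η = P_out / P_in = 1767 / 2393 = 0.738 = 73.8%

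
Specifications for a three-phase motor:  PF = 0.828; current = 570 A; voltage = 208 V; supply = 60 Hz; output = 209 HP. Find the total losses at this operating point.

14.1 kW

P_in = √3·V·I·cosφ = 1.732×208×570×0.828 = 170026 W
P_out = 209×746 = 155914 W
Losses = P_in − P_out = 170026 − 155914 = 14112 W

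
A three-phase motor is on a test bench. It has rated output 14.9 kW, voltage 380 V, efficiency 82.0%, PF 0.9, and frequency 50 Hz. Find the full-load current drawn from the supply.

P_out = 14.9 kW = 14900 W
P_in = P_out / η = 14900 / 0.820 = 18171 W
I_L = P_in / (√3·V_L·cosφ) = 18171 / (1.732 × 380 × 0.9) = 30.7 A

30.7 A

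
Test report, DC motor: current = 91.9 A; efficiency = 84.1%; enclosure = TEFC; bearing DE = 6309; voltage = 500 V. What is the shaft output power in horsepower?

P_in = V·I = 500 × 91.9 = 45950 W
P_out = η·P_in = 0.841 × 45950 = 38644 W
= 38644/746 = 51.8 HP

51.8 HP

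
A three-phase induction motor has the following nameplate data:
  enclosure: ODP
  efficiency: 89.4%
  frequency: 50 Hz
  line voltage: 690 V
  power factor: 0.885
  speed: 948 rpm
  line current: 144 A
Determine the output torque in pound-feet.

1010 lb·ft

P_in = √3·V·I·cosφ = 1.732 × 690 × 144 × 0.885 = 152301 W
P_out = η·P_in = 0.894 × 152301 = 136157 W
n = 948 rpm
ω = 2π×948/60 = 99.27 rad/s
τ = P_out/ω = 136157/99.27 = 1372 N·m
In lb·ft: 1372/1.356 = 1010 lb·ft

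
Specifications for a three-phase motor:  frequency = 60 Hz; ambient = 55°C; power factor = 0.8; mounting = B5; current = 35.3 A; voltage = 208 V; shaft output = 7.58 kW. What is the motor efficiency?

74.5 %

P_out = 7.58 kW = 7580 W
P_in = √3·V_L·I_L·cosφ = 1.732 × 208 × 35.3 × 0.8 = 10174 W
η = P_out / P_in = 7580 / 10174 = 0.745 = 74.5%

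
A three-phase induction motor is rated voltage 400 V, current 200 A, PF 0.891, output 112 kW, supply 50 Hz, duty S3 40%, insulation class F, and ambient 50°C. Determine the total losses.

11500 W

P_in = √3·V·I·cosφ = 1.732×400×200×0.891 = 123457 W
P_out = 112000 W
Losses = P_in − P_out = 123457 − 112000 = 11457 W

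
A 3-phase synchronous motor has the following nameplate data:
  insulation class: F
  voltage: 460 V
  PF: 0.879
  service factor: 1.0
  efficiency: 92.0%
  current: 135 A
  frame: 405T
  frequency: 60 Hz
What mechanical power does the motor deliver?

87 kW

P_in = √3·V·I·cosφ = 1.732 × 460 × 135 × 0.879 = 94543 W
P_out = η·P_in = 0.92 × 94543 = 86980 W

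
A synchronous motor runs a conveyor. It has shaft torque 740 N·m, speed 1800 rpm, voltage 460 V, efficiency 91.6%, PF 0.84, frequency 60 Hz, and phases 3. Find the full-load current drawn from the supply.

228 A

ω = 2π×1800/60 = 188.5 rad/s; P_out = τω = 740 × 188.5 = 139490 W
P_in = P_out / η = 139490 / 0.916 = 152282 W
I_L = P_in / (√3·V_L·cosφ) = 152282 / (1.732 × 460 × 0.84) = 228 A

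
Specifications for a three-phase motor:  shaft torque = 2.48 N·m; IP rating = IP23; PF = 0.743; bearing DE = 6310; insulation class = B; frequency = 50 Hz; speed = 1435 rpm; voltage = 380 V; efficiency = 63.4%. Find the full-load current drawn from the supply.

1.2 A

ω = 2π×1435/60 = 150.3 rad/s; P_out = τω = 2.48 × 150.3 = 373 W
P_in = P_out / η = 373 / 0.634 = 588 W
I_L = P_in / (√3·V_L·cosφ) = 588 / (1.732 × 380 × 0.743) = 1.2 A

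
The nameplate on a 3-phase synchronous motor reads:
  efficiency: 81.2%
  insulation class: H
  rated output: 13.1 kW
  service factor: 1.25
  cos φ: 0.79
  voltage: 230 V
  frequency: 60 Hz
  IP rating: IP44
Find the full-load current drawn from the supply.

P_out = 13.1 kW = 13100 W
P_in = P_out / η = 13100 / 0.812 = 16133 W
I_L = P_in / (√3·V_L·cosφ) = 16133 / (1.732 × 230 × 0.79) = 51.3 A

51.3 A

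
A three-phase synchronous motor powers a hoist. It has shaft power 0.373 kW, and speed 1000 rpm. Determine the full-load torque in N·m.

3.56 N·m

ω = 2π × 1000/60 = 104.7 rad/s
τ = P/ω = 373/104.7 = 3.56 N·m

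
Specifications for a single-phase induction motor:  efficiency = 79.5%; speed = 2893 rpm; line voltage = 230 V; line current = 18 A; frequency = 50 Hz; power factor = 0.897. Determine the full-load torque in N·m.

P_in = V·I·cosφ = 230 × 18 × 0.897 = 3714 W
P_out = η·P_in = 0.795 × 3714 = 2953 W
n = 2893 rpm
ω = 2π×2893/60 = 303 rad/s
τ = P_out/ω = 2953/303 = 9.75 N·m

9.75 N·m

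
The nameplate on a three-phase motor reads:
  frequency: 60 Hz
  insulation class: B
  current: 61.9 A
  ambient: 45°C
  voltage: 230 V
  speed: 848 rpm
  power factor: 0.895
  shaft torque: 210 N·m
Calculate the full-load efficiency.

ω = 2π × 848/60 = 88.8 rad/s; P_out = τω = 210 × 88.8 = 18648 W
P_in = √3·V_L·I_L·cosφ = 1.732 × 230 × 61.9 × 0.895 = 22069 W
η = P_out / P_in = 18648 / 22069 = 0.845 = 84.5%

84.5 %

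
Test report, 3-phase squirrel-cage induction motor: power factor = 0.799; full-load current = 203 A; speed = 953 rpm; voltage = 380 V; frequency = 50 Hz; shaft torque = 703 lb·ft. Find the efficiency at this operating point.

89.1 %

τ = 703 lb·ft × 1.356 = 953.3 N·m
ω = 2π × 953/60 = 99.8 rad/s; P_out = τω = 953.3 × 99.8 = 95139 W
P_in = √3·V_L·I_L·cosφ = 1.732 × 380 × 203 × 0.799 = 106752 W
η = P_out / P_in = 95139 / 106752 = 0.891 = 89.1%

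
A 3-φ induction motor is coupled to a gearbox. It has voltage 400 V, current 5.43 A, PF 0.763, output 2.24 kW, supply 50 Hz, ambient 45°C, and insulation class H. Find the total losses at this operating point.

630 W

P_in = √3·V·I·cosφ = 1.732×400×5.43×0.763 = 2870 W
P_out = 2240 W
Losses = P_in − P_out = 2870 − 2240 = 630 W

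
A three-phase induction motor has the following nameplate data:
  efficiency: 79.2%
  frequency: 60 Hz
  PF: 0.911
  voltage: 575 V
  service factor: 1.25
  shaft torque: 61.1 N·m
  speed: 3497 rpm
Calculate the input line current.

31.1 A

ω = 2π×3497/60 = 366.2 rad/s; P_out = τω = 61.1 × 366.2 = 22375 W
P_in = P_out / η = 22375 / 0.792 = 28251 W
I_L = P_in / (√3·V_L·cosφ) = 28251 / (1.732 × 575 × 0.911) = 31.1 A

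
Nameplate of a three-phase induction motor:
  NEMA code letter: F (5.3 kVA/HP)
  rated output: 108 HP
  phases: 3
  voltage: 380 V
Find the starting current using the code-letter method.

S_LR = 5.3 × 108 = 572.4 kVA
I_LR = S_LR/(√3·V_L) = 572400/(1.732×380) = 870 A

870 A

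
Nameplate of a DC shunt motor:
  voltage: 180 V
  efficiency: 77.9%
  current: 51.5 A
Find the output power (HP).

P_in = V·I = 180 × 51.5 = 9270 W
P_out = η·P_in = 0.779 × 9270 = 7221 W
= 7221/746 = 9.68 HP

9.68 HP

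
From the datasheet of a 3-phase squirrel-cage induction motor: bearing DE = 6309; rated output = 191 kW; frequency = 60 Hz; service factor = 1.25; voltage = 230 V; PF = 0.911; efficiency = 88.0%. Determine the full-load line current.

598 A

P_out = 191 kW = 191000 W
P_in = P_out / η = 191000 / 0.880 = 217045 W
I_L = P_in / (√3·V_L·cosφ) = 217045 / (1.732 × 230 × 0.911) = 598 A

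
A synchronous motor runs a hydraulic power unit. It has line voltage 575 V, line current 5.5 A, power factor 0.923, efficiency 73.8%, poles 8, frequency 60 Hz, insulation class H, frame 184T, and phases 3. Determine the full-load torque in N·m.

39.6 N·m

P_in = √3·V·I·cosφ = 1.732 × 575 × 5.5 × 0.923 = 5056 W
P_out = η·P_in = 0.738 × 5056 = 3731 W
n = n_s = 120×60/8 = 900 rpm (synchronous)
ω = 2π×900/60 = 94.25 rad/s
τ = P_out/ω = 3731/94.25 = 39.6 N·m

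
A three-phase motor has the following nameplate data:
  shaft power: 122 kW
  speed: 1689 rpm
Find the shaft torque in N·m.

ω = 2π × 1689/60 = 176.9 rad/s
τ = P/ω = 122000/176.9 = 690 N·m

690 N·m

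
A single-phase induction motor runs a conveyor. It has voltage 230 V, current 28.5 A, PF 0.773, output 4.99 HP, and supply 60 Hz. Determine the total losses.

P_in = V·I·cosφ = 230×28.5×0.773 = 5067 W
P_out = 4.99×746 = 3723 W
Losses = P_in − P_out = 5067 − 3723 = 1344 W

1.34 kW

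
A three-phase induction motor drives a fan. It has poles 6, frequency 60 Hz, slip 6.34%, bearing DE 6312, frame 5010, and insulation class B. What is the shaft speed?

n_s = 120f/p = 120×60/6 = 1200 rpm
n = n_s(1 − s) = 1200 × (1 − 0.0634) = 1124 rpm

1124 rpm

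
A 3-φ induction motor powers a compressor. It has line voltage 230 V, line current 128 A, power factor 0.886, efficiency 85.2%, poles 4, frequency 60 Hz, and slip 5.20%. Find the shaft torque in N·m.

P_in = √3·V·I·cosφ = 1.732 × 230 × 128 × 0.886 = 45177 W
P_out = η·P_in = 0.852 × 45177 = 38491 W
n_s = 120×60/4 = 1800 rpm; n = 1800×(1−0.052) = 1706 rpm
ω = 2π×1706/60 = 178.7 rad/s
τ = P_out/ω = 38491/178.7 = 215 N·m

215 N·m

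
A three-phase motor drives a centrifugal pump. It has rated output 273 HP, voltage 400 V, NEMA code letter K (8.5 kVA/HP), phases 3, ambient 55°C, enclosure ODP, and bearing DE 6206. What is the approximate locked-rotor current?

3350 A

S_LR = 8.5 × 273 = 2320.5 kVA
I_LR = S_LR/(√3·V_L) = 2320500/(1.732×400) = 3350 A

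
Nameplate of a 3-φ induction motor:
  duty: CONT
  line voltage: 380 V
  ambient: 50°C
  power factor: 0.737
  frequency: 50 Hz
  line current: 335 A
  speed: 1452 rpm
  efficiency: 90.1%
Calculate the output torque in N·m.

963 N·m

P_in = √3·V·I·cosφ = 1.732 × 380 × 335 × 0.737 = 162496 W
P_out = η·P_in = 0.901 × 162496 = 146409 W
n = 1452 rpm
ω = 2π×1452/60 = 152.1 rad/s
τ = P_out/ω = 146409/152.1 = 963 N·m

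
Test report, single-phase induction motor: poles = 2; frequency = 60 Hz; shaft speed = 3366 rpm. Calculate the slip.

n_s = 120f/p = 120×60/2 = 3600 rpm
s = (n_s − n)/n_s = (3600 − 3366)/3600 = 0.0650

6.50 %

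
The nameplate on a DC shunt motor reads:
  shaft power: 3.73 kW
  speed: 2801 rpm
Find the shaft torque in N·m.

ω = 2π × 2801/60 = 293.3 rad/s
τ = P/ω = 3730/293.3 = 12.7 N·m

12.7 N·m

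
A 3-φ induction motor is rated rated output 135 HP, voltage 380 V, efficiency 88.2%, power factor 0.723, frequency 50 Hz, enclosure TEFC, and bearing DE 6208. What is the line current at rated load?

P_out = 135 × 746 = 100710 W
P_in = P_out / η = 100710 / 0.882 = 114184 W
I_L = P_in / (√3·V_L·cosφ) = 114184 / (1.732 × 380 × 0.723) = 240 A

240 A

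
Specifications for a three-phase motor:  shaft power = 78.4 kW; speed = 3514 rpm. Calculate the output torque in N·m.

ω = 2π × 3514/60 = 368 rad/s
τ = P/ω = 78400/368 = 213 N·m

213 N·m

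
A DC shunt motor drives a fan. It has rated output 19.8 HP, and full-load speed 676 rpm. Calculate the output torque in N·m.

209 N·m

P_out = 19.8 × 746 = 14771 W
ω = 2π × 676/60 = 70.79 rad/s
τ = P_out/ω = 14771/70.79 = 209 N·m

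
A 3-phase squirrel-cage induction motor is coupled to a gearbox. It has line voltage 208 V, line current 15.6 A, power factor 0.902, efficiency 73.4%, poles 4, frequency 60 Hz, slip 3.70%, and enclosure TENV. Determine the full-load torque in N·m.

P_in = √3·V·I·cosφ = 1.732 × 208 × 15.6 × 0.902 = 5069 W
P_out = η·P_in = 0.734 × 5069 = 3721 W
n_s = 120×60/4 = 1800 rpm; n = 1800×(1−0.037) = 1733 rpm
ω = 2π×1733/60 = 181.5 rad/s
τ = P_out/ω = 3721/181.5 = 20.5 N·m

20.5 N·m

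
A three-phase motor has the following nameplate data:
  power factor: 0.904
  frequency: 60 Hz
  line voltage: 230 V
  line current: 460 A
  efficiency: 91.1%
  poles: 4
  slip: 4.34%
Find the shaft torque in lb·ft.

P_in = √3·V·I·cosφ = 1.732 × 230 × 460 × 0.904 = 165654 W
P_out = η·P_in = 0.911 × 165654 = 150911 W
n_s = 120×60/4 = 1800 rpm; n = 1800×(1−0.0434) = 1722 rpm
ω = 2π×1722/60 = 180.3 rad/s
τ = P_out/ω = 150911/180.3 = 837 N·m
In lb·ft: 837/1.356 = 617 lb·ft

617 lb·ft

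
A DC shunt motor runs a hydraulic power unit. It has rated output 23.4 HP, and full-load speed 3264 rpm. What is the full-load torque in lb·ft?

37.7 lb·ft

P_out = 23.4 × 746 = 17456 W
ω = 2π × 3264/60 = 341.8 rad/s
τ = P_out/ω = 17456/341.8 = 51.07 N·m
In lb·ft: 51.07/1.356 = 37.7 lb·ft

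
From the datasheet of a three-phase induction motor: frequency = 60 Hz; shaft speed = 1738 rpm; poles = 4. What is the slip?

n_s = 120f/p = 120×60/4 = 1800 rpm
s = (n_s − n)/n_s = (1800 − 1738)/1800 = 0.0344

3.4 %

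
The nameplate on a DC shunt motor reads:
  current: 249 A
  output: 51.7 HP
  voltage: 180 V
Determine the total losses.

6250 W

P_in = V·I = 180×249 = 44820 W
P_out = 51.7×746 = 38568 W
Losses = P_in − P_out = 44820 − 38568 = 6252 W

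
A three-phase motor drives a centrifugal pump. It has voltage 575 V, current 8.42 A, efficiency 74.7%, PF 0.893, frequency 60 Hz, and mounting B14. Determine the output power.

5.59 kW

P_in = √3·V·I·cosφ = 1.732 × 575 × 8.42 × 0.893 = 7488 W
P_out = η·P_in = 0.747 × 7488 = 5594 W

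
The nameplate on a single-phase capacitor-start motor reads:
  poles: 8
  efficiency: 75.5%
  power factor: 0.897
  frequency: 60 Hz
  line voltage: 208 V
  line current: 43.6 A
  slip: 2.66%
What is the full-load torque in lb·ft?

P_in = V·I·cosφ = 208 × 43.6 × 0.897 = 8135 W
P_out = η·P_in = 0.755 × 8135 = 6142 W
n_s = 120×60/8 = 900 rpm; n = 900×(1−0.0266) = 876 rpm
ω = 2π×876/60 = 91.73 rad/s
τ = P_out/ω = 6142/91.73 = 66.96 N·m
In lb·ft: 66.96/1.356 = 49.4 lb·ft

49.4 lb·ft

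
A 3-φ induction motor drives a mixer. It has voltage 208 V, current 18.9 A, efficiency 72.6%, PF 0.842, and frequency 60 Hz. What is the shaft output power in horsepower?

P_in = √3·V·I·cosφ = 1.732 × 208 × 18.9 × 0.842 = 5733 W
P_out = η·P_in = 0.726 × 5733 = 4162 W
= 4162/746 = 5.58 HP

5.58 HP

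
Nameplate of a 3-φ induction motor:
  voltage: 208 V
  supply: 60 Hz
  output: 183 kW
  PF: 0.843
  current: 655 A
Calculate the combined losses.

15.9 kW

P_in = √3·V·I·cosφ = 1.732×208×655×0.843 = 198921 W
P_out = 183000 W
Losses = P_in − P_out = 198921 − 183000 = 15921 W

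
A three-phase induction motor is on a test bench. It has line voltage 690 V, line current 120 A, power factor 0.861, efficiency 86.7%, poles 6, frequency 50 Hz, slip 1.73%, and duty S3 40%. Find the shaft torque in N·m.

P_in = √3·V·I·cosφ = 1.732 × 690 × 120 × 0.861 = 123476 W
P_out = η·P_in = 0.867 × 123476 = 107054 W
n_s = 120×50/6 = 1000 rpm; n = 1000×(1−0.0173) = 983 rpm
ω = 2π×983/60 = 102.9 rad/s
τ = P_out/ω = 107054/102.9 = 1040 N·m

1040 N·m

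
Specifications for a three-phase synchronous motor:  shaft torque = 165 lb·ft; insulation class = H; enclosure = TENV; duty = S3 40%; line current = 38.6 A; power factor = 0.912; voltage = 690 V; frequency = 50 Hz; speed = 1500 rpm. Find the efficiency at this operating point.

τ = 165 lb·ft × 1.356 = 223.7 N·m
ω = 2π × 1500/60 = 157.1 rad/s; P_out = τω = 223.7 × 157.1 = 35143 W
P_in = √3·V_L·I_L·cosφ = 1.732 × 690 × 38.6 × 0.912 = 42071 W
η = P_out / P_in = 35143 / 42071 = 0.835 = 83.5%

83.5 %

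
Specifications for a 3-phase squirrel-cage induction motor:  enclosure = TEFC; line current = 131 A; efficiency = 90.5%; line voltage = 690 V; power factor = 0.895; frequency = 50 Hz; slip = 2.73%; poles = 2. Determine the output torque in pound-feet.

306 lb·ft

P_in = √3·V·I·cosφ = 1.732 × 690 × 131 × 0.895 = 140117 W
P_out = η·P_in = 0.905 × 140117 = 126806 W
n_s = 120×50/2 = 3000 rpm; n = 3000×(1−0.0273) = 2918 rpm
ω = 2π×2918/60 = 305.6 rad/s
τ = P_out/ω = 126806/305.6 = 414.9 N·m
In lb·ft: 414.9/1.356 = 306 lb·ft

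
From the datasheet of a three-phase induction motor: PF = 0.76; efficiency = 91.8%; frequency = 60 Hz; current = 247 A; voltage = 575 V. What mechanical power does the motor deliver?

172 kW

P_in = √3·V·I·cosφ = 1.732 × 575 × 247 × 0.76 = 186950 W
P_out = η·P_in = 0.918 × 186950 = 171620 W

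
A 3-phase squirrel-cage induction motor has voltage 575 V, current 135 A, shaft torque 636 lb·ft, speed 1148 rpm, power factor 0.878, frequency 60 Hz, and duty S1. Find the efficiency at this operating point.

87.8 %

τ = 636 lb·ft × 1.356 = 862.4 N·m
ω = 2π × 1148/60 = 120.2 rad/s; P_out = τω = 862.4 × 120.2 = 103660 W
P_in = √3·V_L·I_L·cosφ = 1.732 × 575 × 135 × 0.878 = 118044 W
η = P_out / P_in = 103660 / 118044 = 0.878 = 87.8%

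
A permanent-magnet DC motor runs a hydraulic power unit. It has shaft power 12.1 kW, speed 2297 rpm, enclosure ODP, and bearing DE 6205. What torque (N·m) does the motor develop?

50.3 N·m

ω = 2π × 2297/60 = 240.5 rad/s
τ = P/ω = 12100/240.5 = 50.3 N·m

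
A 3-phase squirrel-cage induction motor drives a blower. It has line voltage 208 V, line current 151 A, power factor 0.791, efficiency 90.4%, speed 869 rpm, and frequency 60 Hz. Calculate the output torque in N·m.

P_in = √3·V·I·cosφ = 1.732 × 208 × 151 × 0.791 = 43029 W
P_out = η·P_in = 0.904 × 43029 = 38898 W
n = 869 rpm
ω = 2π×869/60 = 91 rad/s
τ = P_out/ω = 38898/91 = 427 N·m

427 N·m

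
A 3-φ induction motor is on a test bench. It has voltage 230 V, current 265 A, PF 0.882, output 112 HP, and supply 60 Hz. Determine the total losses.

9560 W

P_in = √3·V·I·cosφ = 1.732×230×265×0.882 = 93109 W
P_out = 112×746 = 83552 W
Losses = P_in − P_out = 93109 − 83552 = 9557 W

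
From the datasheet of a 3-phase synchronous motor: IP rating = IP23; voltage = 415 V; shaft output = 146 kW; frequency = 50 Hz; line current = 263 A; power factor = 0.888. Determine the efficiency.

87.0 %

P_out = 146 kW = 146000 W
P_in = √3·V_L·I_L·cosφ = 1.732 × 415 × 263 × 0.888 = 167867 W
η = P_out / P_in = 146000 / 167867 = 0.870 = 87.0%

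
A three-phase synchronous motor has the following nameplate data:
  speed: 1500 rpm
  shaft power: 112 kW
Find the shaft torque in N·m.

ω = 2π × 1500/60 = 157.1 rad/s
τ = P/ω = 112000/157.1 = 713 N·m

713 N·m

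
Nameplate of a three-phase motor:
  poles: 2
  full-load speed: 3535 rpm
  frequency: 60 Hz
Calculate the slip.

n_s = 120f/p = 120×60/2 = 3600 rpm
s = (n_s − n)/n_s = (3600 − 3535)/3600 = 0.0181

1.81 %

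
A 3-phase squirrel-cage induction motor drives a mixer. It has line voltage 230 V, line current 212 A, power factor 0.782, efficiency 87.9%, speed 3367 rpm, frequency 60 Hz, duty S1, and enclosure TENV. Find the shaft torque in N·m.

165 N·m

P_in = √3·V·I·cosφ = 1.732 × 230 × 212 × 0.782 = 66042 W
P_out = η·P_in = 0.879 × 66042 = 58051 W
n = 3367 rpm
ω = 2π×3367/60 = 352.6 rad/s
τ = P_out/ω = 58051/352.6 = 165 N·m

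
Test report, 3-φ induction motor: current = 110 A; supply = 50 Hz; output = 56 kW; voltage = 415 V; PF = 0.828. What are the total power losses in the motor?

P_in = √3·V·I·cosφ = 1.732×415×110×0.828 = 65466 W
P_out = 56000 W
Losses = P_in − P_out = 65466 − 56000 = 9466 W

9470 W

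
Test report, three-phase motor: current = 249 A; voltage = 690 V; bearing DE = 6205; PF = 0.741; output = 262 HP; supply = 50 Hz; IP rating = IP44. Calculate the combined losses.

25.1 kW

P_in = √3·V·I·cosφ = 1.732×690×249×0.741 = 220503 W
P_out = 262×746 = 195452 W
Losses = P_in − P_out = 220503 − 195452 = 25051 W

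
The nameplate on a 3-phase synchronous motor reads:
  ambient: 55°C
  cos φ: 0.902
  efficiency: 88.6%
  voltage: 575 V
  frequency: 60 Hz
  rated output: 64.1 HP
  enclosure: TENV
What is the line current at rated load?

60.1 A

P_out = 64.1 × 746 = 47819 W
P_in = P_out / η = 47819 / 0.886 = 53972 W
I_L = P_in / (√3·V_L·cosφ) = 53972 / (1.732 × 575 × 0.902) = 60.1 A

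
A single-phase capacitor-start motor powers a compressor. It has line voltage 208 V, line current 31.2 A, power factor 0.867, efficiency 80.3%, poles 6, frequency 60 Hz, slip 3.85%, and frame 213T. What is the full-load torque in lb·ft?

27.6 lb·ft

P_in = V·I·cosφ = 208 × 31.2 × 0.867 = 5626 W
P_out = η·P_in = 0.803 × 5626 = 4518 W
n_s = 120×60/6 = 1200 rpm; n = 1200×(1−0.0385) = 1154 rpm
ω = 2π×1154/60 = 120.8 rad/s
τ = P_out/ω = 4518/120.8 = 37.4 N·m
In lb·ft: 37.4/1.356 = 27.6 lb·ft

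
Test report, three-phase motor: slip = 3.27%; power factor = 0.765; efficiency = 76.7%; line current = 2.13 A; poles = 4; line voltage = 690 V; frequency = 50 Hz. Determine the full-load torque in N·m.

9.83 N·m

P_in = √3·V·I·cosφ = 1.732 × 690 × 2.13 × 0.765 = 1947 W
P_out = η·P_in = 0.767 × 1947 = 1493 W
n_s = 120×50/4 = 1500 rpm; n = 1500×(1−0.0327) = 1451 rpm
ω = 2π×1451/60 = 151.9 rad/s
τ = P_out/ω = 1493/151.9 = 9.83 N·m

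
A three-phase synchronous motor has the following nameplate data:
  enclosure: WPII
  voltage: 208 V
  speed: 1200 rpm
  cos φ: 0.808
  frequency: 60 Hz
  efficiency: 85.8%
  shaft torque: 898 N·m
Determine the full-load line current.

452 A

ω = 2π×1200/60 = 125.7 rad/s; P_out = τω = 898 × 125.7 = 112879 W
P_in = P_out / η = 112879 / 0.858 = 131561 W
I_L = P_in / (√3·V_L·cosφ) = 131561 / (1.732 × 208 × 0.808) = 452 A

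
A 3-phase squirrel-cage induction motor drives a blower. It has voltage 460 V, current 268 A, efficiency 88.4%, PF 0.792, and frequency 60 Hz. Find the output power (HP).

P_in = √3·V·I·cosφ = 1.732 × 460 × 268 × 0.792 = 169109 W
P_out = η·P_in = 0.884 × 169109 = 149492 W
= 149492/746 = 200 HP

200 HP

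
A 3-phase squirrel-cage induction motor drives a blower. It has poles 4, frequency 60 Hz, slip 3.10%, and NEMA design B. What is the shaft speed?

n_s = 120f/p = 120×60/4 = 1800 rpm
n = n_s(1 − s) = 1800 × (1 − 0.031) = 1744 rpm

1744 rpm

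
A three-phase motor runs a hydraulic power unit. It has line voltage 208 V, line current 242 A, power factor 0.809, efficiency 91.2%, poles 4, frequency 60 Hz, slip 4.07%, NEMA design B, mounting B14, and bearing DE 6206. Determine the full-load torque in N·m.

356 N·m

P_in = √3·V·I·cosφ = 1.732 × 208 × 242 × 0.809 = 70530 W
P_out = η·P_in = 0.912 × 70530 = 64323 W
n_s = 120×60/4 = 1800 rpm; n = 1800×(1−0.0407) = 1727 rpm
ω = 2π×1727/60 = 180.9 rad/s
τ = P_out/ω = 64323/180.9 = 356 N·m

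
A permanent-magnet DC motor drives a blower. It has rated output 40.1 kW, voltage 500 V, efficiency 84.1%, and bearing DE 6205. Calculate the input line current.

95.4 A

P_out = 40.1 kW = 40100 W
P_in = P_out / η = 40100 / 0.841 = 47681 W
I = P_in / V = 47681 / 500 = 95.4 A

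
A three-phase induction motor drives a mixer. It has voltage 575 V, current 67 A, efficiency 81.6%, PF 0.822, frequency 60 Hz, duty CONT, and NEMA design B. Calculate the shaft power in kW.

P_in = √3·V·I·cosφ = 1.732 × 575 × 67 × 0.822 = 54848 W
P_out = η·P_in = 0.816 × 54848 = 44756 W

44.8 kW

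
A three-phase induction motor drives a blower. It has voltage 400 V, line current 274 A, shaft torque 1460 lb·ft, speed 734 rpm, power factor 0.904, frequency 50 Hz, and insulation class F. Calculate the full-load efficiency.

88.7 %

τ = 1460 lb·ft × 1.356 = 1980 N·m
ω = 2π × 734/60 = 76.86 rad/s; P_out = τω = 1980 × 76.86 = 152183 W
P_in = √3·V_L·I_L·cosφ = 1.732 × 400 × 274 × 0.904 = 171604 W
η = P_out / P_in = 152183 / 171604 = 0.887 = 88.7%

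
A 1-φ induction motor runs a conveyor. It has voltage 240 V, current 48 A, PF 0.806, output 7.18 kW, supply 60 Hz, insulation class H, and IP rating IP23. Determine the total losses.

P_in = V·I·cosφ = 240×48×0.806 = 9285 W
P_out = 7180 W
Losses = P_in − P_out = 9285 − 7180 = 2105 W

2.11 kW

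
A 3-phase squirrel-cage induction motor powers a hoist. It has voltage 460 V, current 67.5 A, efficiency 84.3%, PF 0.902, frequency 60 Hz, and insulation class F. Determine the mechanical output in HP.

P_in = √3·V·I·cosφ = 1.732 × 460 × 67.5 × 0.902 = 48508 W
P_out = η·P_in = 0.843 × 48508 = 40892 W
= 40892/746 = 54.8 HP

54.8 HP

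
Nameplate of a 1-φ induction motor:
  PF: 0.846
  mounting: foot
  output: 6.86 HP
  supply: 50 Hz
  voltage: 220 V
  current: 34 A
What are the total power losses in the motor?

1210 W

P_in = V·I·cosφ = 220×34×0.846 = 6328 W
P_out = 6.86×746 = 5118 W
Losses = P_in − P_out = 6328 − 5118 = 1210 W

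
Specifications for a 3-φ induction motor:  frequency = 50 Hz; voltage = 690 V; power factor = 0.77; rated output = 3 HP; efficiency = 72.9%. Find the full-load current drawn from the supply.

P_out = 3 × 746 = 2238 W
P_in = P_out / η = 2238 / 0.729 = 3070 W
I_L = P_in / (√3·V_L·cosφ) = 3070 / (1.732 × 690 × 0.77) = 3.34 A

3.34 A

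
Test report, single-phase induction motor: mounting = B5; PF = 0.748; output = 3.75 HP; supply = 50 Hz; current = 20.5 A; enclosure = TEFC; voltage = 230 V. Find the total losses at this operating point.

729 W

P_in = V·I·cosφ = 230×20.5×0.748 = 3527 W
P_out = 3.75×746 = 2798 W
Losses = P_in − P_out = 3527 − 2798 = 729 W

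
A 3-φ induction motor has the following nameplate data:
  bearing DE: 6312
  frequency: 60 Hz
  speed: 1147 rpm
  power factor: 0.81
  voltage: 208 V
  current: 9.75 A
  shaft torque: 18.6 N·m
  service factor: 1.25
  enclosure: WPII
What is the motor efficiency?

78.5 %

ω = 2π × 1147/60 = 120.1 rad/s; P_out = τω = 18.6 × 120.1 = 2234 W
P_in = √3·V_L·I_L·cosφ = 1.732 × 208 × 9.75 × 0.81 = 2845 W
η = P_out / P_in = 2234 / 2845 = 0.785 = 78.5%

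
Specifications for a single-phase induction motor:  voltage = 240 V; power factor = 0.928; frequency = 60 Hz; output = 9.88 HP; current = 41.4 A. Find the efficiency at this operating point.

79.9 %

P_out = 9.88 × 746 = 7370 W
P_in = V·I·cosφ = 240 × 41.4 × 0.928 = 9221 W
η = P_out / P_in = 7370 / 9221 = 0.799 = 79.9%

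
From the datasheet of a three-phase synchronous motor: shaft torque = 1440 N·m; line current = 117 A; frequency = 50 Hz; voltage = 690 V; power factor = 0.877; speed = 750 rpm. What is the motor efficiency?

ω = 2π × 750/60 = 78.54 rad/s; P_out = τω = 1440 × 78.54 = 113098 W
P_in = √3·V_L·I_L·cosφ = 1.732 × 690 × 117 × 0.877 = 122626 W
η = P_out / P_in = 113098 / 122626 = 0.922 = 92.2%

92.2 %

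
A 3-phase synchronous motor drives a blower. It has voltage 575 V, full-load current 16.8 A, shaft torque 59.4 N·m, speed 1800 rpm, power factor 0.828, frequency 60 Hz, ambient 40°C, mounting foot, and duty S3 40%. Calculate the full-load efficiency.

80.8 %

ω = 2π × 1800/60 = 188.5 rad/s; P_out = τω = 59.4 × 188.5 = 11197 W
P_in = √3·V_L·I_L·cosφ = 1.732 × 575 × 16.8 × 0.828 = 13853 W
η = P_out / P_in = 11197 / 13853 = 0.808 = 80.8%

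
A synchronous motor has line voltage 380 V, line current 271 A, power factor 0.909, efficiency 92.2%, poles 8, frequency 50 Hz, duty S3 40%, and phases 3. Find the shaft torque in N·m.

P_in = √3·V·I·cosφ = 1.732 × 380 × 271 × 0.909 = 162130 W
P_out = η·P_in = 0.922 × 162130 = 149484 W
n = n_s = 120×50/8 = 750 rpm (synchronous)
ω = 2π×750/60 = 78.54 rad/s
τ = P_out/ω = 149484/78.54 = 1900 N·m

1900 N·m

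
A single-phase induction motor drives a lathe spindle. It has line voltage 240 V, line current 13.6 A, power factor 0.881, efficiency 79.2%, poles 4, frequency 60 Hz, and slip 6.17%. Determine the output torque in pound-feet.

P_in = V·I·cosφ = 240 × 13.6 × 0.881 = 2876 W
P_out = η·P_in = 0.792 × 2876 = 2278 W
n_s = 120×60/4 = 1800 rpm; n = 1800×(1−0.0617) = 1689 rpm
ω = 2π×1689/60 = 176.9 rad/s
τ = P_out/ω = 2278/176.9 = 12.88 N·m
In lb·ft: 12.88/1.356 = 9.5 lb·ft

9.5 lb·ft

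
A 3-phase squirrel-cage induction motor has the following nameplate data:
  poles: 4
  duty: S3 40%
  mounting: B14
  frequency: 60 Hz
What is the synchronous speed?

n_s = 120f/p = 120×60/4 = 1800 rpm

1800 rpm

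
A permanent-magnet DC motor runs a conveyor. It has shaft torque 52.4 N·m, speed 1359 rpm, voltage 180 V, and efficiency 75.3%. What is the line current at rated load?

ω = 2π×1359/60 = 142.3 rad/s; P_out = τω = 52.4 × 142.3 = 7457 W
P_in = P_out / η = 7457 / 0.753 = 9903 W
I = P_in / V = 9903 / 180 = 55 A

55 A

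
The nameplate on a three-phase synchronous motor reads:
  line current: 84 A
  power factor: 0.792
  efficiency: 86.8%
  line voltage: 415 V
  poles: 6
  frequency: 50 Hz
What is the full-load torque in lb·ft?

P_in = √3·V·I·cosφ = 1.732 × 415 × 84 × 0.792 = 47819 W
P_out = η·P_in = 0.868 × 47819 = 41507 W
n = n_s = 120×50/6 = 1000 rpm (synchronous)
ω = 2π×1000/60 = 104.7 rad/s
τ = P_out/ω = 41507/104.7 = 396.4 N·m
In lb·ft: 396.4/1.356 = 292 lb·ft

292 lb·ft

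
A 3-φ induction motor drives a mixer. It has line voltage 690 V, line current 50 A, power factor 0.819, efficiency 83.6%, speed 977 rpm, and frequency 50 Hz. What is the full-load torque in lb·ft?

P_in = √3·V·I·cosφ = 1.732 × 690 × 50 × 0.819 = 48939 W
P_out = η·P_in = 0.836 × 48939 = 40913 W
n = 977 rpm
ω = 2π×977/60 = 102.3 rad/s
τ = P_out/ω = 40913/102.3 = 399.9 N·m
In lb·ft: 399.9/1.356 = 295 lb·ft

295 lb·ft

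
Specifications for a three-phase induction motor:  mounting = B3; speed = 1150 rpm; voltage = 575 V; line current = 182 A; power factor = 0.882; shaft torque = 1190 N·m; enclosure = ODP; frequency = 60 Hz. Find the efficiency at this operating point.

89.6 %

ω = 2π × 1150/60 = 120.4 rad/s; P_out = τω = 1190 × 120.4 = 143276 W
P_in = √3·V_L·I_L·cosφ = 1.732 × 575 × 182 × 0.882 = 159866 W
η = P_out / P_in = 143276 / 159866 = 0.896 = 89.6%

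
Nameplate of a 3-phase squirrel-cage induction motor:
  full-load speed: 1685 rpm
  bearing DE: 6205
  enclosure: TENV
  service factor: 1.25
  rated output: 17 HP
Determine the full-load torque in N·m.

71.9 N·m

P_out = 17 × 746 = 12682 W
ω = 2π × 1685/60 = 176.5 rad/s
τ = P_out/ω = 12682/176.5 = 71.9 N·m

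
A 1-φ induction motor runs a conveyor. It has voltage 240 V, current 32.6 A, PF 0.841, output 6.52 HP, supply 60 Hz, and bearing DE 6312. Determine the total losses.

P_in = V·I·cosφ = 240×32.6×0.841 = 6580 W
P_out = 6.52×746 = 4864 W
Losses = P_in − P_out = 6580 − 4864 = 1716 W

1720 W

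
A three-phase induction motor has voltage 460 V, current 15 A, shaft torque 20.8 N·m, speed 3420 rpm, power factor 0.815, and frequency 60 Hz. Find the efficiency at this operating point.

ω = 2π × 3420/60 = 358.1 rad/s; P_out = τω = 20.8 × 358.1 = 7448 W
P_in = √3·V_L·I_L·cosφ = 1.732 × 460 × 15 × 0.815 = 9740 W
η = P_out / P_in = 7448 / 9740 = 0.765 = 76.5%

76.5 %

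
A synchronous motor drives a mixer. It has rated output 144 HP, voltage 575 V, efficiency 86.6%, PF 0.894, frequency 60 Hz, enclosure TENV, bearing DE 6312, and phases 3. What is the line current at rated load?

P_out = 144 × 746 = 107424 W
P_in = P_out / η = 107424 / 0.866 = 124046 W
I_L = P_in / (√3·V_L·cosφ) = 124046 / (1.732 × 575 × 0.894) = 139 A

139 A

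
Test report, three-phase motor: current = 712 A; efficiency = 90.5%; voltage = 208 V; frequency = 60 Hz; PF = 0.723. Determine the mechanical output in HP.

225 HP

P_in = √3·V·I·cosφ = 1.732 × 208 × 712 × 0.723 = 185451 W
P_out = η·P_in = 0.905 × 185451 = 167833 W
= 167833/746 = 225 HP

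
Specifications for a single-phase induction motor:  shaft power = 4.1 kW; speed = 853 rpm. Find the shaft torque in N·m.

ω = 2π × 853/60 = 89.33 rad/s
τ = P/ω = 4100/89.33 = 45.9 N·m

45.9 N·m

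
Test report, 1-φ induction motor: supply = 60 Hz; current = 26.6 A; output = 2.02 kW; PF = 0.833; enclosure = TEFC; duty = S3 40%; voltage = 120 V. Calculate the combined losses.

639 W

P_in = V·I·cosφ = 120×26.6×0.833 = 2659 W
P_out = 2020 W
Losses = P_in − P_out = 2659 − 2020 = 639 W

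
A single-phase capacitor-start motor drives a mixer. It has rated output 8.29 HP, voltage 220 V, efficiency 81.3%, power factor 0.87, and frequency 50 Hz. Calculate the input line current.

P_out = 8.29 × 746 = 6184 W
P_in = P_out / η = 6184 / 0.813 = 7606 W
I = P_in / (V·cosφ) = 7606 / (220 × 0.87) = 39.7 A

39.7 A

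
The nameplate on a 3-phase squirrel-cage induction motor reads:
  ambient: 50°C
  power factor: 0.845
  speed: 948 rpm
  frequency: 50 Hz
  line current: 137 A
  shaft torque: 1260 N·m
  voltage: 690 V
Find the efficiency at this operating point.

ω = 2π × 948/60 = 99.27 rad/s; P_out = τω = 1260 × 99.27 = 125080 W
P_in = √3·V_L·I_L·cosφ = 1.732 × 690 × 137 × 0.845 = 138348 W
η = P_out / P_in = 125080 / 138348 = 0.904 = 90.4%

90.4 %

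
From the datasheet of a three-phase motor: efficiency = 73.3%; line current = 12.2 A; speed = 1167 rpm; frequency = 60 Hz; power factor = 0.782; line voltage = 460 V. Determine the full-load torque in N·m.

45.6 N·m

P_in = √3·V·I·cosφ = 1.732 × 460 × 12.2 × 0.782 = 7601 W
P_out = η·P_in = 0.733 × 7601 = 5572 W
n = 1167 rpm
ω = 2π×1167/60 = 122.2 rad/s
τ = P_out/ω = 5572/122.2 = 45.6 N·m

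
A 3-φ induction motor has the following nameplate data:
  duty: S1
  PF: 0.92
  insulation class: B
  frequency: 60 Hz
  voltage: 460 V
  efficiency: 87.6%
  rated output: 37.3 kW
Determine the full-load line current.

58.1 A

P_out = 37.3 kW = 37300 W
P_in = P_out / η = 37300 / 0.876 = 42580 W
I_L = P_in / (√3·V_L·cosφ) = 42580 / (1.732 × 460 × 0.92) = 58.1 A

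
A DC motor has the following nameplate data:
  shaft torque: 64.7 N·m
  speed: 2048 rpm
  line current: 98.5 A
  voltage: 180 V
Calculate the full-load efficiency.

78.3 %

ω = 2π × 2048/60 = 214.5 rad/s; P_out = τω = 64.7 × 214.5 = 13878 W
P_in = V·I = 180 × 98.5 = 17730 W
η = P_out / P_in = 13878 / 17730 = 0.783 = 78.3%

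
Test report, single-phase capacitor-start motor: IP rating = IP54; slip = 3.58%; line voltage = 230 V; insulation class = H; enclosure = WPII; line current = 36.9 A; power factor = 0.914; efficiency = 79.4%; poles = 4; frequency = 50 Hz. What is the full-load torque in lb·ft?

P_in = V·I·cosφ = 230 × 36.9 × 0.914 = 7757 W
P_out = η·P_in = 0.794 × 7757 = 6159 W
n_s = 120×50/4 = 1500 rpm; n = 1500×(1−0.0358) = 1446 rpm
ω = 2π×1446/60 = 151.4 rad/s
τ = P_out/ω = 6159/151.4 = 40.68 N·m
In lb·ft: 40.68/1.356 = 30 lb·ft

30 lb·ft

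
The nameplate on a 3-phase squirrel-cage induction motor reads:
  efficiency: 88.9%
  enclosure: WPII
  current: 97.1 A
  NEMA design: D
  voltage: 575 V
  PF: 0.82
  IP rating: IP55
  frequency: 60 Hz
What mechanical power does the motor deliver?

P_in = √3·V·I·cosφ = 1.732 × 575 × 97.1 × 0.82 = 79296 W
P_out = η·P_in = 0.889 × 79296 = 70494 W

70.5 kW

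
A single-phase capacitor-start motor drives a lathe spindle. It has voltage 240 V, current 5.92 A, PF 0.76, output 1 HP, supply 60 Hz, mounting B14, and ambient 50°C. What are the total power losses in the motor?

P_in = V·I·cosφ = 240×5.92×0.76 = 1080 W
P_out = 1×746 = 746 W
Losses = P_in − P_out = 1080 − 746 = 334 W

334 W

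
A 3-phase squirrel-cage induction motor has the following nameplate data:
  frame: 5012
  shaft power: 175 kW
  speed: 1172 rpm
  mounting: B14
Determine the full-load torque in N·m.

ω = 2π × 1172/60 = 122.7 rad/s
τ = P/ω = 175000/122.7 = 1430 N·m

1430 N·m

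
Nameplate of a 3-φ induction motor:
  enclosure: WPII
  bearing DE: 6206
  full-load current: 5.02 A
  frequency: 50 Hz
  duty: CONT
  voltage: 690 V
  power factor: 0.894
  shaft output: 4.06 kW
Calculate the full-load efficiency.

75.7 %

P_out = 4.06 kW = 4060 W
P_in = √3·V_L·I_L·cosφ = 1.732 × 690 × 5.02 × 0.894 = 5363 W
η = P_out / P_in = 4060 / 5363 = 0.757 = 75.7%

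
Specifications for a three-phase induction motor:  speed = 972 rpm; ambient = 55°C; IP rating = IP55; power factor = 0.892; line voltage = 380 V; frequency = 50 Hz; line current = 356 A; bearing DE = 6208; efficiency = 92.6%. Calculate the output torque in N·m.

P_in = √3·V·I·cosφ = 1.732 × 380 × 356 × 0.892 = 209000 W
P_out = η·P_in = 0.926 × 209000 = 193534 W
n = 972 rpm
ω = 2π×972/60 = 101.8 rad/s
τ = P_out/ω = 193534/101.8 = 1900 N·m

1900 N·m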